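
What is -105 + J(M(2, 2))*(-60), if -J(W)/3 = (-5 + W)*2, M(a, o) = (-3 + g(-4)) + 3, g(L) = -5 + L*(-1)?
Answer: -2265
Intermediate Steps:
g(L) = -5 - L
M(a, o) = -1 (M(a, o) = (-3 + (-5 - 1*(-4))) + 3 = (-3 + (-5 + 4)) + 3 = (-3 - 1) + 3 = -4 + 3 = -1)
J(W) = 30 - 6*W (J(W) = -3*(-5 + W)*2 = -3*(-10 + 2*W) = 30 - 6*W)
-105 + J(M(2, 2))*(-60) = -105 + (30 - 6*(-1))*(-60) = -105 + (30 + 6)*(-60) = -105 + 36*(-60) = -105 - 2160 = -2265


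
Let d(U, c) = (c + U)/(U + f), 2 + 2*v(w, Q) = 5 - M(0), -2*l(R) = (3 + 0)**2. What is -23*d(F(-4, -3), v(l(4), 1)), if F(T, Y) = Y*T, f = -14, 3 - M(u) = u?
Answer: 138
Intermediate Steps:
l(R) = -9/2 (l(R) = -(3 + 0)**2/2 = -1/2*3**2 = -1/2*9 = -9/2)
M(u) = 3 - u
F(T, Y) = T*Y
v(w, Q) = 0 (v(w, Q) = -1 + (5 - (3 - 1*0))/2 = -1 + (5 - (3 + 0))/2 = -1 + (5 - 1*3)/2 = -1 + (5 - 3)/2 = -1 + (1/2)*2 = -1 + 1 = 0)
d(U, c) = (U + c)/(-14 + U) (d(U, c) = (c + U)/(U - 14) = (U + c)/(-14 + U))
-23*d(F(-4, -3), v(l(4), 1)) = -23*(-4*(-3) + 0)/(-14 - 4*(-3)) = -23*(12 + 0)/(-14 + 12) = -23*12/(-2) = -(-23)*12/2 = -23*(-6) = 138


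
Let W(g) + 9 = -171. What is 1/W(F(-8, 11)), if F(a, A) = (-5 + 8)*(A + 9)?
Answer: -1/180 ≈ -0.0055556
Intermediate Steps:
F(a, A) = 27 + 3*A (F(a, A) = 3*(9 + A) = 27 + 3*A)
W(g) = -180 (W(g) = -9 - 171 = -180)
1/W(F(-8, 11)) = 1/(-180) = -1/180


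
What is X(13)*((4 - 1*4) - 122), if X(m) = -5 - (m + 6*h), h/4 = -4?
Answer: -9516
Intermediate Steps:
h = -16 (h = 4*(-4) = -16)
X(m) = 91 - m (X(m) = -5 - (m + 6*(-16)) = -5 - (m - 96) = -5 - (-96 + m) = -5 + (96 - m) = 91 - m)
X(13)*((4 - 1*4) - 122) = (91 - 1*13)*((4 - 1*4) - 122) = (91 - 13)*((4 - 4) - 122) = 78*(0 - 122) = 78*(-122) = -9516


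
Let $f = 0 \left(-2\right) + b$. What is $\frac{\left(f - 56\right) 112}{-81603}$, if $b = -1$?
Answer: $\frac{2128}{27201} \approx 0.078232$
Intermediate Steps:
$f = -1$ ($f = 0 \left(-2\right) - 1 = 0 - 1 = -1$)
$\frac{\left(f - 56\right) 112}{-81603} = \frac{\left(-1 - 56\right) 112}{-81603} = \left(-57\right) 112 \left(- \frac{1}{81603}\right) = \left(-6384\right) \left(- \frac{1}{81603}\right) = \frac{2128}{27201}$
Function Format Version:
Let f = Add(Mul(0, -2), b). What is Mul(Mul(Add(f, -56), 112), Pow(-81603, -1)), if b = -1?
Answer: Rational(2128, 27201) ≈ 0.078232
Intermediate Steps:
f = -1 (f = Add(Mul(0, -2), -1) = Add(0, -1) = -1)
Mul(Mul(Add(f, -56), 112), Pow(-81603, -1)) = Mul(Mul(Add(-1, -56), 112), Pow(-81603, -1)) = Mul(Mul(-57, 112), Rational(-1, 81603)) = Mul(-6384, Rational(-1, 81603)) = Rational(2128, 27201)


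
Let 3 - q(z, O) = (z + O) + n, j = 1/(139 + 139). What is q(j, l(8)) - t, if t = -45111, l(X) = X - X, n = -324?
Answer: 12631763/278 ≈ 45438.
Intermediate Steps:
l(X) = 0
j = 1/278 ≈ 0.0035971
q(z, O) = 327 - O - z (q(z, O) = 3 - ((z + O) - 324) = 3 - ((O + z) - 324) = 3 - (-324 + O + z) = 3 + (324 - O - z) = 327 - O - z)
q(j, l(8)) - t = (327 - 1*0 - 1*1/278) - 1*(-45111) = (327 + 0 - 1/278) + 45111 = 90905/278 + 45111 = 12631763/278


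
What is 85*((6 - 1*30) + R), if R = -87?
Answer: -9435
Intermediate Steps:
85*((6 - 1*30) + R) = 85*((6 - 1*30) - 87) = 85*((6 - 30) - 87) = 85*(-24 - 87) = 85*(-111) = -9435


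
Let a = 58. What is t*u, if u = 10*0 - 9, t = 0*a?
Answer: 0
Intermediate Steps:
t = 0 (t = 0*58 = 0)
u = -9 (u = 0 - 9 = -9)
t*u = 0*(-9) = 0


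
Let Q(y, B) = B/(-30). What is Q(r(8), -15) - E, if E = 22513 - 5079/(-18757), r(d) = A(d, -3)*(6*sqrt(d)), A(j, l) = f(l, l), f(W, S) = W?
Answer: -844544083/37514 ≈ -22513.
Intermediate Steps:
A(j, l) = l
r(d) = -18*sqrt(d)
Q(y, B) = -B/30 (Q(y, B) = B*(-1/30) = -B/30)
E = 422281420/18757 (E = 22513 - 5079*(-1)/18757 = 22513 - 1*(-5079/18757) = 22513 + 5079/18757 = 422281420/18757 ≈ 22513.)
Q(r(8), -15) - E = -1/30*(-15) - 1*422281420/18757 = 1/2 - 422281420/18757 = -844544083/37514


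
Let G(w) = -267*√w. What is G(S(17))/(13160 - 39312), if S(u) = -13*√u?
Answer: 267*I*√13*17^(¼)/26152 ≈ 0.074746*I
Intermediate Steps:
G(S(17))/(13160 - 39312) = (-267*I*√13*17^(¼))/(13160 - 39312) = -267*I*√13*17^(¼)/(-26152) = -267*I*√13*17^(¼)*(-1/26152) = 267*I*√13*17^(¼)/26152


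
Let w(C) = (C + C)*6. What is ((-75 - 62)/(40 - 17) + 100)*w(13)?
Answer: 337428/23 ≈ 14671.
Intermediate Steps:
w(C) = 12*C (w(C) = (2*C)*6 = 12*C)
((-75 - 62)/(40 - 17) + 100)*w(13) = ((-75 - 62)/(40 - 17) + 100)*(12*13) = (-137/23 + 100)*156 = (2163/23)*156 = 337428/23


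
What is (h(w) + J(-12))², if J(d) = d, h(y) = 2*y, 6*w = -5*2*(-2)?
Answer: 256/9 ≈ 28.444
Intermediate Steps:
w = 10/3 (w = (-5*2*(-2))/6 = (-10*(-2))/6 = (⅙)*20 = 10/3 ≈ 3.3333)
(h(w) + J(-12))² = (2*(10/3) - 12)² = (20/3 - 12)² = (-16/3)² = 256/9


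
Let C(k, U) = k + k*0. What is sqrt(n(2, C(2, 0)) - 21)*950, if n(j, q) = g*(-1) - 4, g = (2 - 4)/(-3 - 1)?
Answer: 475*I*sqrt(102) ≈ 4797.3*I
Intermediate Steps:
g = 1/2 (g = -2/(-4) = -2*(-1/4) = 1/2 ≈ 0.50000)
C(k, U) = k (C(k, U) = k + 0 = k)
n(j, q) = -9/2 (n(j, q) = (1/2)*(-1) - 4 = -1/2 - 4 = -9/2)
sqrt(n(2, C(2, 0)) - 21)*950 = sqrt(-9/2 - 21)*950 = sqrt(-51/2)*950 = (I*sqrt(102)/2)*950 = 475*I*sqrt(102)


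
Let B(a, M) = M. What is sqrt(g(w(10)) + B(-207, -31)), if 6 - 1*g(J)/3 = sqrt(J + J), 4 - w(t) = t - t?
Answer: sqrt(-13 - 6*sqrt(2)) ≈ 4.6352*I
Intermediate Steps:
w(t) = 4 (w(t) = 4 - (t - t) = 4 - 1*0 = 4 + 0 = 4)
g(J) = 18 - 3*sqrt(2)*sqrt(J) (g(J) = 18 - 3*sqrt(J + J) = 18 - 3*sqrt(2)*sqrt(J))
sqrt(g(w(10)) + B(-207, -31)) = sqrt((18 - 3*sqrt(2)*sqrt(4)) - 31) = sqrt((18 - 3*sqrt(2)*2) - 31) = sqrt((18 - 6*sqrt(2)) - 31) = sqrt(-13 - 6*sqrt(2))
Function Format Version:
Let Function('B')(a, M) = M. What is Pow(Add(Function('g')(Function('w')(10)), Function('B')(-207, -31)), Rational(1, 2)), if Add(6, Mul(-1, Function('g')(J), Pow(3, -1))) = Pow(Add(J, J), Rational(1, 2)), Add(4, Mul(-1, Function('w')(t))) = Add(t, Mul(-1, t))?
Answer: Pow(Add(-13, Mul(-6, Pow(2, Rational(1, 2)))), Rational(1, 2)) ≈ Mul(4.6352, I)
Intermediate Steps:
Function('w')(t) = 4 (Function('w')(t) = Add(4, Mul(-1, Add(t, Mul(-1, t)))) = Add(4, Mul(-1, 0)) = Add(4, 0) = 4)
Function('g')(J) = Add(18, Mul(-3, Pow(2, Rational(1, 2)), Pow(J, Rational(1, 2)))) (Function('g')(J) = Add(18, Mul(-3, Pow(Add(J, J), Rational(1, 2)))) = Add(18, Mul(-3, Pow(Mul(2, J), Rational(1, 2)))) = Add(18, Mul(-3, Mul(Pow(2, Rational(1, 2)), Pow(J, Rational(1, 2))))) = Add(18, Mul(-3, Pow(2, Rational(1, 2)), Pow(J, Rational(1, 2)))))
Pow(Add(Function('g')(Function('w')(10)), Function('B')(-207, -31)), Rational(1, 2)) = Pow(Add(Add(18, Mul(-3, Pow(2, Rational(1, 2)), Pow(4, Rational(1, 2)))), -31), Rational(1, 2)) = Pow(Add(Add(18, Mul(-3, Pow(2, Rational(1, 2)), 2)), -31), Rational(1, 2)) = Pow(Add(Add(18, Mul(-6, Pow(2, Rational(1, 2)))), -31), Rational(1, 2)) = Pow(Add(-13, Mul(-6, Pow(2, Rational(1, 2)))), Rational(1, 2))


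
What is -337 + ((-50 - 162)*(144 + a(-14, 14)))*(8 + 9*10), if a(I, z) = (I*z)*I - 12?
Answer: -59752113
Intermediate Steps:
a(I, z) = -12 + z*I**2 (a(I, z) = z*I**2 - 12 = -12 + z*I**2)
-337 + ((-50 - 162)*(144 + a(-14, 14)))*(8 + 9*10) = -337 + ((-50 - 162)*(144 + (-12 + 14*(-14)**2)))*(8 + 9*10) = -337 + (-212*(144 + (-12 + 14*196)))*(8 + 90) = -337 - 212*(144 + (-12 + 2744))*98 = -337 - 212*(144 + 2732)*98 = -337 - 212*2876*98 = -337 - 609712*98 = -337 - 59751776 = -59752113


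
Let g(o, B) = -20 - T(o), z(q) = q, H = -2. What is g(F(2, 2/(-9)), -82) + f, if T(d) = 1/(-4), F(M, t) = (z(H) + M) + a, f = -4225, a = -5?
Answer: -16979/4 ≈ -4244.8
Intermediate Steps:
F(M, t) = -7 + M (F(M, t) = (-2 + M) - 5 = -7 + M)
T(d) = -¼
g(o, B) = -79/4 (g(o, B) = -20 - 1*(-¼) = -20 + ¼ = -79/4)
g(F(2, 2/(-9)), -82) + f = -79/4 - 4225 = -16979/4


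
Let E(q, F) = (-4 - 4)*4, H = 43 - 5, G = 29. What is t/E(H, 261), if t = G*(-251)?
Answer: 7279/32 ≈ 227.47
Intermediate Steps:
H = 38
E(q, F) = -32 (E(q, F) = -8*4 = -32)
t = -7279 (t = 29*(-251) = -7279)
t/E(H, 261) = -7279/(-32) = -7279*(-1/32) = 7279/32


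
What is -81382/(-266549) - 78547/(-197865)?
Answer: 37039273733/52740717885 ≈ 0.70229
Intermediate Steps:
-81382/(-266549) - 78547/(-197865) = -81382*(-1/266549) - 78547*(-1/197865) = 81382/266549 + 78547/197865 = 37039273733/52740717885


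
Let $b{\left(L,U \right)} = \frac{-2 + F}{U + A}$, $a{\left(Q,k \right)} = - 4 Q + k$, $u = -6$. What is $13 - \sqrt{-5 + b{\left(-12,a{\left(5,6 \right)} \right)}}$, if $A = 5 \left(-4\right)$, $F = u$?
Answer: $13 - \frac{9 i \sqrt{17}}{17} \approx 13.0 - 2.1828 i$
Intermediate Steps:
$F = -6$
$A = -20$
$a{\left(Q,k \right)} = k - 4 Q$
$b{\left(L,U \right)} = - \frac{8}{-20 + U}$ ($b{\left(L,U \right)} = \frac{-2 - 6}{U - 20} = - \frac{8}{-20 + U}$)
$13 - \sqrt{-5 + b{\left(-12,a{\left(5,6 \right)} \right)}} = 13 - \sqrt{-5 - \frac{8}{-20 + \left(6 - 20\right)}} = 13 - \sqrt{-5 - \frac{8}{-20 - 14}} = 13 - \sqrt{-5 - \frac{8}{-34}} = 13 - \sqrt{-5 - - \frac{4}{17}} = 13 - \sqrt{-5 + \frac{4}{17}} = 13 - \sqrt{- \frac{81}{17}} = 13 - \frac{9 i \sqrt{17}}{17}$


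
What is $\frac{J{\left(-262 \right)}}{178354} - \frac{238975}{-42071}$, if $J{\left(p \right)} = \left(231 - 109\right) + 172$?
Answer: $\frac{21317258012}{3751765567} \approx 5.6819$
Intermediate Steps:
$J{\left(p \right)} = 294$ ($J{\left(p \right)} = 122 + 172 = 294$)
$\frac{J{\left(-262 \right)}}{178354} - \frac{238975}{-42071} = \frac{294}{178354} - \frac{238975}{-42071} = 294 \cdot \frac{1}{178354} - - \frac{238975}{42071} = \frac{147}{89177} + \frac{238975}{42071} = \frac{21317258012}{3751765567}$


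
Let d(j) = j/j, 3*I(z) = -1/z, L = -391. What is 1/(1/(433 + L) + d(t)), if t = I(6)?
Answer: 42/43 ≈ 0.97674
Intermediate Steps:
I(z) = -1/(3*z) (I(z) = (-1/z)/3 = -1/(3*z))
t = -1/18 (t = -⅓/6 = -⅓*⅙ = -1/18 ≈ -0.055556)
d(j) = 1
1/(1/(433 + L) + d(t)) = 1/(1/(433 - 391) + 1) = 1/(1/42 + 1) = 1/(43/42) = 42/43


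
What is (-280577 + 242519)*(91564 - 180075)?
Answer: 3368551638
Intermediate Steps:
(-280577 + 242519)*(91564 - 180075) = -38058*(-88511) = 3368551638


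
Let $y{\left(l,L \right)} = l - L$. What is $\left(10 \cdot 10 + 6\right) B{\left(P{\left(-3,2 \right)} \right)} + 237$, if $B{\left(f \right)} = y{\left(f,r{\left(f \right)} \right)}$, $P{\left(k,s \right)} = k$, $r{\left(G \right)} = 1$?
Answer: $-187$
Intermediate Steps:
$B{\left(f \right)} = -1 + f$ ($B{\left(f \right)} = f - 1 = -1 + f$)
$\left(10 \cdot 10 + 6\right) B{\left(P{\left(-3,2 \right)} \right)} + 237 = \left(10 \cdot 10 + 6\right) \left(-1 - 3\right) + 237 = \left(100 + 6\right) \left(-4\right) + 237 = 106 \left(-4\right) + 237 = -424 + 237 = -187$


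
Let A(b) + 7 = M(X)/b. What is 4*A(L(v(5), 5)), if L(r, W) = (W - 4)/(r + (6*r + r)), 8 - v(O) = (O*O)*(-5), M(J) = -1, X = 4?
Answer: -4284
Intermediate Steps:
v(O) = 8 + 5*O² (v(O) = 8 - O*O*(-5) = 8 - O²*(-5) = 8 - (-5)*O² = 8 + 5*O²)
L(r, W) = (-4 + W)/(8*r) (L(r, W) = (-4 + W)/(r + 7*r) = (-4 + W)/((8*r)) = (-4 + W)*(1/(8*r)) = (-4 + W)/(8*r))
A(b) = -7 - 1/b
4*A(L(v(5), 5)) = 4*(-7 - 1/((-4 + 5)/(8*(8 + 5*5²)))) = 4*(-7 - 1/((⅛)*1/(8 + 5*25))) = 4*(-7 - 1/((⅛)*1/(8 + 125))) = 4*(-7 - 1/((⅛)*1/133)) = 4*(-7 - 1/((⅛)*(1/133)*1)) = 4*(-7 - 1/1/1064) = 4*(-7 - 1*1064) = 4*(-7 - 1064) = 4*(-1071) = -4284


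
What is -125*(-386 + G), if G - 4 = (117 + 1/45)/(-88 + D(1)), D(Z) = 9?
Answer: 34081900/711 ≈ 47935.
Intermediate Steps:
G = 8954/3555 (G = 4 + (117 + 1/45)/(-88 + 9) = 4 + (117 + 1/45)/(-79) = 4 + (5266/45)*(-1/79) = 4 - 5266/3555 = 8954/3555 ≈ 2.5187)
-125*(-386 + G) = -125*(-386 + 8954/3555) = -125*(-1363276/3555) = 34081900/711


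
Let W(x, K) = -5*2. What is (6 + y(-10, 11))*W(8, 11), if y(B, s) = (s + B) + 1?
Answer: -80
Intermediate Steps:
W(x, K) = -10
y(B, s) = 1 + B + s (y(B, s) = (B + s) + 1 = 1 + B + s)
(6 + y(-10, 11))*W(8, 11) = (6 + (1 - 10 + 11))*(-10) = (6 + 2)*(-10) = 8*(-10) = -80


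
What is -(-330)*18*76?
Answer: 451440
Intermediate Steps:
-(-330)*18*76 = -66*(-90)*76 = 5940*76 = 451440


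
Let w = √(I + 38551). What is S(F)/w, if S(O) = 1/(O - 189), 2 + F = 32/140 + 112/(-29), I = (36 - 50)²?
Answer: -1015*√38747/7654586091 ≈ -2.6101e-5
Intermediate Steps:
I = 196 (I = (-14)² = 196)
F = -5718/1015 (F = -2 + (32/140 + 112/(-29)) = -2 + (32*(1/140) + 112*(-1/29)) = -2 + (8/35 - 112/29) = -2 - 3688/1015 = -5718/1015 ≈ -5.6335)
S(O) = 1/(-189 + O)
w = √38747 (w = √(196 + 38551) = √38747 ≈ 196.84)
S(F)/w = 1/((-189 - 5718/1015)*(√38747)) = (√38747/38747)/(-197553/1015) = -1015*√38747/7654586091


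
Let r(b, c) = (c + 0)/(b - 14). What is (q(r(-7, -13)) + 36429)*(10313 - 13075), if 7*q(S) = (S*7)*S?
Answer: -44372518796/441 ≈ -1.0062e+8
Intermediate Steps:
r(b, c) = c/(-14 + b)
q(S) = S² (q(S) = ((S*7)*S)/7 = ((7*S)*S)/7 = (7*S²)/7 = S²)
(q(r(-7, -13)) + 36429)*(10313 - 13075) = ((-13/(-14 - 7))² + 36429)*(10313 - 13075) = ((-13/(-21))² + 36429)*(-2762) = ((-13*(-1/21))² + 36429)*(-2762) = ((13/21)² + 36429)*(-2762) = (169/441 + 36429)*(-2762) = (16065358/441)*(-2762) = -44372518796/441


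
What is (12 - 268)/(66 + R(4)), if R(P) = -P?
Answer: -128/31 ≈ -4.1290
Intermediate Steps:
(12 - 268)/(66 + R(4)) = (12 - 268)/(66 - 1*4) = -256/(66 - 4) = -256/62 = -256*1/62 = -128/31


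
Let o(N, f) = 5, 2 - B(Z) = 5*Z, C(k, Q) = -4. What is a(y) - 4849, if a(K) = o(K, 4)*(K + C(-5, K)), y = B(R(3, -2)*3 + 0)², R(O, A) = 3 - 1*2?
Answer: -4024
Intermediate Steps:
R(O, A) = 1 (R(O, A) = 3 - 2 = 1)
B(Z) = 2 - 5*Z
y = 169 (y = (2 - 5*(1*3 + 0))² = (2 - 5*(3 + 0))² = (2 - 5*3)² = (2 - 15)² = (-13)² = 169)
a(K) = -20 + 5*K (a(K) = 5*(K - 4) = 5*(-4 + K) = -20 + 5*K)
a(y) - 4849 = (-20 + 5*169) - 4849 = (-20 + 845) - 4849 = 825 - 4849 = -4024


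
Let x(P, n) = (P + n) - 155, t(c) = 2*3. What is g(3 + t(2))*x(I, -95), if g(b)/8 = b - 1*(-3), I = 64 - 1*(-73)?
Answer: -10848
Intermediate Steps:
t(c) = 6
I = 137 (I = 64 + 73 = 137)
g(b) = 24 + 8*b (g(b) = 8*(b - 1*(-3)) = 8*(b + 3) = 8*(3 + b) = 24 + 8*b)
x(P, n) = -155 + P + n
g(3 + t(2))*x(I, -95) = (24 + 8*(3 + 6))*(-155 + 137 - 95) = (24 + 8*9)*(-113) = (24 + 72)*(-113) = 96*(-113) = -10848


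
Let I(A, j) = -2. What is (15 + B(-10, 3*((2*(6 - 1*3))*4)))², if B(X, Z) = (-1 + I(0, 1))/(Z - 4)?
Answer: 1034289/4624 ≈ 223.68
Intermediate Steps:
B(X, Z) = -3/(-4 + Z) (B(X, Z) = (-1 - 2)/(Z - 4) = -3/(-4 + Z))
(15 + B(-10, 3*((2*(6 - 1*3))*4)))² = (15 - 3/(-4 + 3*((2*(6 - 1*3))*4)))² = (15 - 3/(-4 + 3*((2*(6 - 3))*4)))² = (15 - 3/(-4 + 3*((2*3)*4)))² = (15 - 3/(-4 + 3*(6*4)))² = (15 - 3/(-4 + 3*24))² = (15 - 3/(-4 + 72))² = (15 - 3/68)² = (1017/68)² = 1034289/4624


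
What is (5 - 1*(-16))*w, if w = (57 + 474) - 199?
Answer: 6972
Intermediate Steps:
w = 332 (w = 531 - 199 = 332)
(5 - 1*(-16))*w = (5 - 1*(-16))*332 = (5 + 16)*332 = 21*332 = 6972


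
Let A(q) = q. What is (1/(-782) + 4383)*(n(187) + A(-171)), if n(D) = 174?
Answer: 10282515/782 ≈ 13149.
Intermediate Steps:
(1/(-782) + 4383)*(n(187) + A(-171)) = (1/(-782) + 4383)*(174 - 171) = (-1/782 + 4383)*3 = (3427505/782)*3 = 10282515/782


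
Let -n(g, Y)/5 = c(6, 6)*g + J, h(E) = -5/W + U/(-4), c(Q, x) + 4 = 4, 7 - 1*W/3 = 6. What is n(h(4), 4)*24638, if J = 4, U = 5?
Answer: -492760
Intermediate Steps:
W = 3 (W = 21 - 3*6 = 21 - 18 = 3)
c(Q, x) = 0 (c(Q, x) = -4 + 4 = 0)
h(E) = -35/12 (h(E) = -5/3 + 5/(-4) = -5*1/3 + 5*(-1/4) = -5/3 - 5/4 = -35/12)
n(g, Y) = -20 (n(g, Y) = -5*(0*g + 4) = -5*(0 + 4) = -5*4 = -20)
n(h(4), 4)*24638 = -20*24638 = -492760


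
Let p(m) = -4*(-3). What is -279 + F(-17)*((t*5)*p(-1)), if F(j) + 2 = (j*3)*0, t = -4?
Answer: 201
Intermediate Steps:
p(m) = 12
F(j) = -2 (F(j) = -2 + (j*3)*0 = -2 + (3*j)*0 = -2 + 0 = -2)
-279 + F(-17)*((t*5)*p(-1)) = -279 - 2*(-4*5)*12 = -279 - (-40)*12 = -279 - 2*(-240) = -279 + 480 = 201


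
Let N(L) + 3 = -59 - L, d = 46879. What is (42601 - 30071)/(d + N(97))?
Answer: 1253/4672 ≈ 0.26819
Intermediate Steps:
N(L) = -62 - L (N(L) = -3 + (-59 - L) = -62 - L)
(42601 - 30071)/(d + N(97)) = (42601 - 30071)/(46879 + (-62 - 1*97)) = 12530/(46879 + (-62 - 97)) = 12530/(46879 - 159) = 12530/46720 = 12530*(1/46720) = 1253/4672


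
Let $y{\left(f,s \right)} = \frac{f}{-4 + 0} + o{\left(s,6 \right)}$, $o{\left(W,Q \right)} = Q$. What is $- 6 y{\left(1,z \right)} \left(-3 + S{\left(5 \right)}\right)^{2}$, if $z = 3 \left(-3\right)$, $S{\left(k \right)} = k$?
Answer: $-138$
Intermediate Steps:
$z = -9$
$y{\left(f,s \right)} = 6 - \frac{f}{4}$ ($y{\left(f,s \right)} = \frac{f}{-4 + 0} + 6 = \frac{f}{-4} + 6 = - \frac{f}{4} + 6 = 6 - \frac{f}{4}$)
$- 6 y{\left(1,z \right)} \left(-3 + S{\left(5 \right)}\right)^{2} = - 6 \left(6 - \frac{1}{4}\right) \left(-3 + 5\right)^{2} = - 6 \left(6 - \frac{1}{4}\right) 2^{2} = - 6 \cdot \frac{23}{4} \cdot 4 = \left(-6\right) 23 = -138$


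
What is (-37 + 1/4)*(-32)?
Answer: 1176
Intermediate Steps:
(-37 + 1/4)*(-32) = (-37 + ¼)*(-32) = -147/4*(-32) = 1176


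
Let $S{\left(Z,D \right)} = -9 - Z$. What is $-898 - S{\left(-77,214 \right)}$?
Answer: $-966$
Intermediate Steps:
$-898 - S{\left(-77,214 \right)} = -898 - \left(-9 - -77\right) = -898 - \left(-9 + 77\right) = -898 - 68 = -966$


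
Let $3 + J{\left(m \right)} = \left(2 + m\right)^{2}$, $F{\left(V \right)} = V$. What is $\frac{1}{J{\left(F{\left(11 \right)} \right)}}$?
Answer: $\frac{1}{166} \approx 0.0060241$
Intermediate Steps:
$J{\left(m \right)} = -3 + \left(2 + m\right)^{2}$
$\frac{1}{J{\left(F{\left(11 \right)} \right)}} = \frac{1}{-3 + \left(2 + 11\right)^{2}} = \frac{1}{-3 + 13^{2}} = \frac{1}{-3 + 169} = \frac{1}{166}$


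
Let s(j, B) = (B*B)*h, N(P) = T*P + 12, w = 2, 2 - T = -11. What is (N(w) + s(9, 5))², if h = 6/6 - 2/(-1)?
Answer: 12769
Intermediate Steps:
T = 13 (T = 2 - 1*(-11) = 2 + 11 = 13)
h = 3 (h = 6*(⅙) - 2*(-1) = 1 + 2 = 3)
N(P) = 12 + 13*P (N(P) = 13*P + 12 = 12 + 13*P)
s(j, B) = 3*B² (s(j, B) = (B*B)*3 = B²*3 = 3*B²)
(N(w) + s(9, 5))² = ((12 + 13*2) + 3*5²)² = ((12 + 26) + 3*25)² = (38 + 75)² = 113² = 12769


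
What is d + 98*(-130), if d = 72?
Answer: -12668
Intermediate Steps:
d + 98*(-130) = 72 + 98*(-130) = 72 - 12740 = -12668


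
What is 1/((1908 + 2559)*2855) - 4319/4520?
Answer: -11016286679/11528969640 ≈ -0.95553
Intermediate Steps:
1/((1908 + 2559)*2855) - 4319/4520 = (1/2855)/4467 - 4319*1/4520 = (1/4467)*(1/2855) - 4319/4520 = 1/12753285 - 4319/4520 = -11016286679/11528969640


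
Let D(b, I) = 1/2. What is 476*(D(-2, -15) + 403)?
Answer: 192066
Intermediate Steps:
D(b, I) = ½
476*(D(-2, -15) + 403) = 476*(½ + 403) = 476*(807/2) = 192066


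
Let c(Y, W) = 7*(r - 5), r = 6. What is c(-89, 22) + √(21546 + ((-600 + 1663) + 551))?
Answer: 7 + 2*√5790 ≈ 159.18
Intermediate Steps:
c(Y, W) = 7 (c(Y, W) = 7*(6 - 5) = 7*1 = 7)
c(-89, 22) + √(21546 + ((-600 + 1663) + 551)) = 7 + √(21546 + ((-600 + 1663) + 551)) = 7 + √(21546 + (1063 + 551)) = 7 + √(21546 + 1614) = 7 + √23160 = 7 + 2*√5790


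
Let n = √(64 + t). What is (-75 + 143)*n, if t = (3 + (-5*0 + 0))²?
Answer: 68*√73 ≈ 580.99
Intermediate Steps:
t = 9 (t = (3 + (0 + 0))² = (3 + 0)² = 3² = 9)
n = √73 (n = √(64 + 9) = √73 ≈ 8.5440)
(-75 + 143)*n = (-75 + 143)*√73 = 68*√73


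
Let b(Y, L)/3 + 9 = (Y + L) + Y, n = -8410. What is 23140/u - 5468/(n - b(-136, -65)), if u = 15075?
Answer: 12650909/5556645 ≈ 2.2767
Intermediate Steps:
b(Y, L) = -27 + 3*L + 6*Y (b(Y, L) = -27 + 3*((Y + L) + Y) = -27 + 3*((L + Y) + Y) = -27 + 3*(L + 2*Y) = -27 + (3*L + 6*Y) = -27 + 3*L + 6*Y)
23140/u - 5468/(n - b(-136, -65)) = 23140/15075 - 5468/(-8410 - (-27 + 3*(-65) + 6*(-136))) = 23140*(1/15075) - 5468/(-8410 - (-27 - 195 - 816)) = 4628/3015 - 5468/(-8410 - 1*(-1038)) = 4628/3015 - 5468/(-8410 + 1038) = 4628/3015 - 5468/(-7372) = 4628/3015 - 5468*(-1/7372) = 4628/3015 + 1367/1843 = 12650909/5556645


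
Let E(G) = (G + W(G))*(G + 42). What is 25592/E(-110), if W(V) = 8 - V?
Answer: -3199/68 ≈ -47.044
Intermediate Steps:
E(G) = 336 + 8*G (E(G) = (G + (8 - G))*(G + 42) = 8*(42 + G) = 336 + 8*G)
25592/E(-110) = 25592/(336 + 8*(-110)) = 25592/(336 - 880) = 25592/(-544) = 25592*(-1/544) = -3199/68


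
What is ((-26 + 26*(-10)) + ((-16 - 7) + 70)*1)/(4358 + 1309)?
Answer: -239/5667 ≈ -0.042174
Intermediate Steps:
((-26 + 26*(-10)) + ((-16 - 7) + 70)*1)/(4358 + 1309) = ((-26 - 260) + (-23 + 70)*1)/5667 = (-286 + 47*1)*(1/5667) = (-286 + 47)*(1/5667) = -239*1/5667 = -239/5667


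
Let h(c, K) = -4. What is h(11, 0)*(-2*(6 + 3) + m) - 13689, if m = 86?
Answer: -13961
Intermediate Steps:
h(11, 0)*(-2*(6 + 3) + m) - 13689 = -4*(-2*(6 + 3) + 86) - 13689 = -4*(-2*9 + 86) - 13689 = -4*(-18 + 86) - 13689 = -4*68 - 13689 = -272 - 13689 = -13961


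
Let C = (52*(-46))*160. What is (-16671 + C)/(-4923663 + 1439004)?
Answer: 399391/3484659 ≈ 0.11461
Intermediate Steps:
C = -382720 (C = -2392*160 = -382720)
(-16671 + C)/(-4923663 + 1439004) = (-16671 - 382720)/(-4923663 + 1439004) = -399391/(-3484659) = -399391*(-1/3484659) = 399391/3484659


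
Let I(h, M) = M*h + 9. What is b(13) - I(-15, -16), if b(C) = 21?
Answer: -228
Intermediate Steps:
I(h, M) = 9 + M*h
b(13) - I(-15, -16) = 21 - (9 - 16*(-15)) = 21 - (9 + 240) = 21 - 1*249 = 21 - 249 = -228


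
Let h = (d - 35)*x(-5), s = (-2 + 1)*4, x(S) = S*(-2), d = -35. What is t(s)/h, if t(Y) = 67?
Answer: -67/700 ≈ -0.095714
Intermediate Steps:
x(S) = -2*S
s = -4 (s = -1*4 = -4)
h = -700 (h = (-35 - 35)*(-2*(-5)) = -70*10 = -700)
t(s)/h = 67/(-700) = 67*(-1/700) = -67/700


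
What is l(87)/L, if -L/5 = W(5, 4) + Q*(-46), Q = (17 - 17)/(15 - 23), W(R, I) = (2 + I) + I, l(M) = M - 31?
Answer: -28/25 ≈ -1.1200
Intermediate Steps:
l(M) = -31 + M
W(R, I) = 2 + 2*I
Q = 0 (Q = 0/(-8) = 0*(-1/8) = 0)
L = -50 (L = -5*((2 + 2*4) + 0*(-46)) = -5*((2 + 8) + 0) = -5*(10 + 0) = -5*10 = -50)
l(87)/L = (-31 + 87)/(-50) = 56*(-1/50) = -28/25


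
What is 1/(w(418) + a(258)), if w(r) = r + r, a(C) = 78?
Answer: 1/914 ≈ 0.0010941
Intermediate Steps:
w(r) = 2*r
1/(w(418) + a(258)) = 1/(2*418 + 78) = 1/(836 + 78) = 1/914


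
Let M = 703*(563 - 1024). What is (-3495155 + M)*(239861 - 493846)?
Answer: 970029163430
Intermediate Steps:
M = -324083 (M = 703*(-461) = -324083)
(-3495155 + M)*(239861 - 493846) = (-3495155 - 324083)*(239861 - 493846) = -3819238*(-253985) = 970029163430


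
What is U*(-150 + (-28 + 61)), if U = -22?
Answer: 2574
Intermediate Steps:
U*(-150 + (-28 + 61)) = -22*(-150 + (-28 + 61)) = -22*(-150 + 33) = -22*(-117) = 2574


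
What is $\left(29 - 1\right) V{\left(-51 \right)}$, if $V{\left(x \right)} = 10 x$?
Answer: $-14280$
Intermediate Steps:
$\left(29 - 1\right) V{\left(-51 \right)} = \left(29 - 1\right) 10 \left(-51\right) = \left(29 - 1\right) \left(-510\right) = 28 \left(-510\right) = -14280$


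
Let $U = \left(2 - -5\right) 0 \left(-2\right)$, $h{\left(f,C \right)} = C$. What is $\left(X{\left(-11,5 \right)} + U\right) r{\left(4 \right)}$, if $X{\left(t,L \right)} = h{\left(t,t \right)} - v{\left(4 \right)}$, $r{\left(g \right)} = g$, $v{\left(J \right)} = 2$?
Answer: $-52$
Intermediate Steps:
$U = 0$ ($U = \left(2 + 5\right) 0 \left(-2\right) = 7 \cdot 0 \left(-2\right) = 0 \left(-2\right) = 0$)
$X{\left(t,L \right)} = -2 + t$ ($X{\left(t,L \right)} = t - 2 = -2 + t$)
$\left(X{\left(-11,5 \right)} + U\right) r{\left(4 \right)} = \left(\left(-2 - 11\right) + 0\right) 4 = \left(-13 + 0\right) 4 = \left(-13\right) 4 = -52$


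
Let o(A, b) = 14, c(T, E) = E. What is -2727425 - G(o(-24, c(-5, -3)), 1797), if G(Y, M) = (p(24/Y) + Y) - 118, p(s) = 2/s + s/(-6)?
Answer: -114547519/42 ≈ -2.7273e+6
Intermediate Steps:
p(s) = 2/s - s/6 (p(s) = 2/s + s*(-1/6) = 2/s - s/6)
G(Y, M) = -118 - 4/Y + 13*Y/12 (G(Y, M) = ((2/((24/Y)) - 4/Y) + Y) - 118 = ((2*(Y/24) - 4/Y) + Y) - 118 = ((Y/12 - 4/Y) + Y) - 118 = ((-4/Y + Y/12) + Y) - 118 = (-4/Y + 13*Y/12) - 118 = -118 - 4/Y + 13*Y/12)
-2727425 - G(o(-24, c(-5, -3)), 1797) = -2727425 - (-118 - 4/14 + (13/12)*14) = -2727425 - (-118 - 4*1/14 + 91/6) = -2727425 - (-118 - 2/7 + 91/6) = -2727425 - 1*(-4331/42) = -2727425 + 4331/42 = -114547519/42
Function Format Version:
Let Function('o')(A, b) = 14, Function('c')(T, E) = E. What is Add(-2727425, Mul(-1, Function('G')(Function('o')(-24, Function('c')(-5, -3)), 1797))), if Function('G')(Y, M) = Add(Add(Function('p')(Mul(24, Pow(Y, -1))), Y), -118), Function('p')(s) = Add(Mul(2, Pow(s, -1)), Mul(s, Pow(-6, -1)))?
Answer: Rational(-114547519, 42) ≈ -2.7273e+6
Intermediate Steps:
Function('p')(s) = Add(Mul(2, Pow(s, -1)), Mul(Rational(-1, 6), s)) (Function('p')(s) = Add(Mul(2, Pow(s, -1)), Mul(s, Rational(-1, 6))) = Add(Mul(2, Pow(s, -1)), Mul(Rational(-1, 6), s)))
Function('G')(Y, M) = Add(-118, Mul(-4, Pow(Y, -1)), Mul(Rational(13, 12), Y)) (Function('G')(Y, M) = Add(Add(Add(Mul(2, Pow(Mul(24, Pow(Y, -1)), -1)), Mul(Rational(-1, 6), Mul(24, Pow(Y, -1)))), Y), -118) = Add(Add(Add(Mul(2, Mul(Rational(1, 24), Y)), Mul(-4, Pow(Y, -1))), Y), -118) = Add(Add(Add(Mul(Rational(1, 12), Y), Mul(-4, Pow(Y, -1))), Y), -118) = Add(Add(Add(Mul(-4, Pow(Y, -1)), Mul(Rational(1, 12), Y)), Y), -118) = Add(Add(Mul(-4, Pow(Y, -1)), Mul(Rational(13, 12), Y)), -118) = Add(-118, Mul(-4, Pow(Y, -1)), Mul(Rational(13, 12), Y)))
Add(-2727425, Mul(-1, Function('G')(Function('o')(-24, Function('c')(-5, -3)), 1797))) = Add(-2727425, Mul(-1, Add(-118, Mul(-4, Pow(14, -1)), Mul(Rational(13, 12), 14)))) = Add(-2727425, Mul(-1, Add(-118, Mul(-4, Rational(1, 14)), Rational(91, 6)))) = Add(-2727425, Mul(-1, Add(-118, Rational(-2, 7), Rational(91, 6)))) = Add(-2727425, Mul(-1, Rational(-4331, 42))) = Add(-2727425, Rational(4331, 42)) = Rational(-114547519, 42)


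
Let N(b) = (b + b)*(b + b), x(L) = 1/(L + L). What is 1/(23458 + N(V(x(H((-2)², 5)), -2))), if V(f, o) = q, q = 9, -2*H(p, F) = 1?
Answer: 1/23782 ≈ 4.2049e-5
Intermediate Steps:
H(p, F) = -½ (H(p, F) = -½*1 = -½)
x(L) = 1/(2*L)
V(f, o) = 9
N(b) = 4*b² (N(b) = (2*b)*(2*b) = 4*b²)
1/(23458 + N(V(x(H((-2)², 5)), -2))) = 1/(23458 + 4*9²) = 1/(23458 + 4*81) = 1/(23458 + 324) = 1/23782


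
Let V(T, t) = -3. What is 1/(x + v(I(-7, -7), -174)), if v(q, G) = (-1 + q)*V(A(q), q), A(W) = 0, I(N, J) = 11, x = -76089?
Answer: -1/76119 ≈ -1.3137e-5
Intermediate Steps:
v(q, G) = 3 - 3*q (v(q, G) = (-1 + q)*(-3) = 3 - 3*q)
1/(x + v(I(-7, -7), -174)) = 1/(-76089 + (3 - 3*11)) = 1/(-76089 + (3 - 33)) = 1/(-76089 - 30) = 1/(-76119) = -1/76119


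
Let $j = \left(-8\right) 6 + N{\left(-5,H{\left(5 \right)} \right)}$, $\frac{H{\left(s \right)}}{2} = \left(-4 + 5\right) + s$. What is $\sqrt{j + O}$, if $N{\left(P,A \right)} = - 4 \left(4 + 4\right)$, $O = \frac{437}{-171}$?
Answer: $\frac{i \sqrt{743}}{3} \approx 9.086 i$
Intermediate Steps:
$H{\left(s \right)} = 2 + 2 s$ ($H{\left(s \right)} = 2 \left(\left(-4 + 5\right) + s\right) = 2 \left(1 + s\right) = 2 + 2 s$)
$O = - \frac{23}{9}$ ($O = 437 \left(- \frac{1}{171}\right) = - \frac{23}{9} \approx -2.5556$)
$N{\left(P,A \right)} = -32$ ($N{\left(P,A \right)} = \left(-4\right) 8 = -32$)
$j = -80$ ($j = \left(-8\right) 6 - 32 = -48 - 32 = -80$)
$\sqrt{j + O} = \sqrt{-80 - \frac{23}{9}} = \sqrt{- \frac{743}{9}} = \frac{i \sqrt{743}}{3}$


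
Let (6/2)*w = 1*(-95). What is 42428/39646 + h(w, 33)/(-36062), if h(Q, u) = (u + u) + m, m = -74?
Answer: 382588926/357428513 ≈ 1.0704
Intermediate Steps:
w = -95/3 (w = (1*(-95))/3 = (⅓)*(-95) = -95/3 ≈ -31.667)
h(Q, u) = -74 + 2*u (h(Q, u) = (u + u) - 74 = 2*u - 74 = -74 + 2*u)
42428/39646 + h(w, 33)/(-36062) = 42428/39646 + (-74 + 2*33)/(-36062) = 42428*(1/39646) + (-74 + 66)*(-1/36062) = 21214/19823 - 8*(-1/36062) = 21214/19823 + 4/18031 = 382588926/357428513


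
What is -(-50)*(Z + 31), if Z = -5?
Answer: 1300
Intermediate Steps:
-(-50)*(Z + 31) = -(-50)*(-5 + 31) = -(-50)*26 = -1*(-1300) = 1300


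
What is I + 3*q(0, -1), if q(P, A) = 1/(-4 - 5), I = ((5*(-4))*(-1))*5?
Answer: 299/3 ≈ 99.667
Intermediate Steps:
I = 100 (I = -20*(-1)*5 = 20*5 = 100)
q(P, A) = -⅑ (q(P, A) = 1/(-9) = -⅑)
I + 3*q(0, -1) = 100 + 3*(-⅑) = 100 - ⅓ = 299/3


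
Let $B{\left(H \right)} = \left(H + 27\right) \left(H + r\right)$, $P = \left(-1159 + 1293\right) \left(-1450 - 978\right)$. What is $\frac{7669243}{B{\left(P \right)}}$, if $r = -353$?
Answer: $\frac{7669243}{105959979125} \approx 7.2379 \cdot 10^{-5}$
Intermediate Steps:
$P = -325352$ ($P = 134 \left(-2428\right) = -325352$)
$B{\left(H \right)} = \left(-353 + H\right) \left(27 + H\right)$ ($B{\left(H \right)} = \left(H + 27\right) \left(H - 353\right) = \left(27 + H\right) \left(-353 + H\right) = \left(-353 + H\right) \left(27 + H\right)$)
$\frac{7669243}{B{\left(P \right)}} = \frac{7669243}{-9531 + \left(-325352\right)^{2} - -106064752} = \frac{7669243}{-9531 + 105853923904 + 106064752} = \frac{7669243}{105959979125}$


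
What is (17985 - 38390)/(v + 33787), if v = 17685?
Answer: -20405/51472 ≈ -0.39643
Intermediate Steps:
(17985 - 38390)/(v + 33787) = (17985 - 38390)/(17685 + 33787) = -20405/51472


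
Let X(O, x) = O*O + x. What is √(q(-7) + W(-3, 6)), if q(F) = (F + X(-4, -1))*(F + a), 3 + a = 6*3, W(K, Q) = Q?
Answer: √70 ≈ 8.3666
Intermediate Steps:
X(O, x) = x + O² (X(O, x) = O² + x = x + O²)
a = 15 (a = -3 + 6*3 = -3 + 18 = 15)
q(F) = (15 + F)² (q(F) = (F + (-1 + (-4)²))*(F + 15) = (F + (-1 + 16))*(15 + F) = (F + 15)*(15 + F) = (15 + F)*(15 + F) = (15 + F)²)
√(q(-7) + W(-3, 6)) = √((225 + (-7)² + 30*(-7)) + 6) = √((225 + 49 - 210) + 6) = √(64 + 6) = √70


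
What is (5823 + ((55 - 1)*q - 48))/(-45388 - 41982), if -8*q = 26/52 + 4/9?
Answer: -46149/698960 ≈ -0.066025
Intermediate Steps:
q = -17/144 (q = -(26/52 + 4/9)/8 = -(26*(1/52) + 4*(1/9))/8 = -(1/2 + 4/9)/8 = -1/8*17/18 = -17/144 ≈ -0.11806)
(5823 + ((55 - 1)*q - 48))/(-45388 - 41982) = (5823 + ((55 - 1)*(-17/144) - 48))/(-45388 - 41982) = (5823 + (54*(-17/144) - 48))/(-87370) = (5823 + (-51/8 - 48))*(-1/87370) = (5823 - 435/8)*(-1/87370) = (46149/8)*(-1/87370) = -46149/698960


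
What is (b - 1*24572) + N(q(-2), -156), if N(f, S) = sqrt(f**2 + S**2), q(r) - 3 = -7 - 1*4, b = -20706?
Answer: -45278 + 20*sqrt(61) ≈ -45122.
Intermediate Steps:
q(r) = -8 (q(r) = 3 + (-7 - 1*4) = 3 + (-7 - 4) = 3 - 11 = -8)
N(f, S) = sqrt(S**2 + f**2)
(b - 1*24572) + N(q(-2), -156) = (-20706 - 1*24572) + sqrt((-156)**2 + (-8)**2) = (-20706 - 24572) + sqrt(24336 + 64) = -45278 + sqrt(24400) = -45278 + 20*sqrt(61)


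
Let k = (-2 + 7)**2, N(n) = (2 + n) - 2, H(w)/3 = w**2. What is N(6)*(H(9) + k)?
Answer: 1608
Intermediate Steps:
H(w) = 3*w**2
N(n) = n
k = 25 (k = 5**2 = 25)
N(6)*(H(9) + k) = 6*(3*9**2 + 25) = 6*(3*81 + 25) = 6*(243 + 25) = 6*268 = 1608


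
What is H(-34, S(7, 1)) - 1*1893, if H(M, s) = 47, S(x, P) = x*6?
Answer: -1846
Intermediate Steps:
S(x, P) = 6*x
H(-34, S(7, 1)) - 1*1893 = 47 - 1*1893 = 47 - 1893 = -1846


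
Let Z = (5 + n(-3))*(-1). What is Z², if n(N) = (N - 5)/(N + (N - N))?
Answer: 529/9 ≈ 58.778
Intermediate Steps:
n(N) = (-5 + N)/N (n(N) = (-5 + N)/(N + 0) = (-5 + N)/N)
Z = -23/3 (Z = (5 + (-5 - 3)/(-3))*(-1) = (5 - ⅓*(-8))*(-1) = (5 + 8/3)*(-1) = (23/3)*(-1) = -23/3 ≈ -7.6667)
Z² = (-23/3)² = 529/9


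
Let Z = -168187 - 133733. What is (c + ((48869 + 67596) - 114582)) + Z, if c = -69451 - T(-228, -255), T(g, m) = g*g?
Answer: -421472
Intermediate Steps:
Z = -301920
T(g, m) = g**2
c = -121435 (c = -69451 - 1*(-228)**2 = -69451 - 1*51984 = -69451 - 51984 = -121435)
(c + ((48869 + 67596) - 114582)) + Z = (-121435 + ((48869 + 67596) - 114582)) - 301920 = (-121435 + (116465 - 114582)) - 301920 = (-121435 + 1883) - 301920 = -119552 - 301920 = -421472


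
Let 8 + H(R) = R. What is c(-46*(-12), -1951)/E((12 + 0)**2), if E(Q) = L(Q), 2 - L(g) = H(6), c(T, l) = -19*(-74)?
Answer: 703/2 ≈ 351.50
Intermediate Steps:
H(R) = -8 + R
c(T, l) = 1406
L(g) = 4 (L(g) = 2 - (-8 + 6) = 2 - 1*(-2) = 2 + 2 = 4)
E(Q) = 4
c(-46*(-12), -1951)/E((12 + 0)**2) = 1406/4 = 1406*(1/4) = 703/2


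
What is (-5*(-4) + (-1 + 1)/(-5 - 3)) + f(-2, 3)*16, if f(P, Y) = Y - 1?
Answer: 52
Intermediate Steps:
f(P, Y) = -1 + Y
(-5*(-4) + (-1 + 1)/(-5 - 3)) + f(-2, 3)*16 = (-5*(-4) + (-1 + 1)/(-5 - 3)) + (-1 + 3)*16 = (20 + 0/(-8)) + 2*16 = (20 + 0*(-1/8)) + 32 = (20 + 0) + 32 = 20 + 32 = 52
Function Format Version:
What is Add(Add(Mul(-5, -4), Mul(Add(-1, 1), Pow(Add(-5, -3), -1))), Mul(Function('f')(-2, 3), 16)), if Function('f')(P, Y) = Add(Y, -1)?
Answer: 52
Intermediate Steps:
Function('f')(P, Y) = Add(-1, Y)
Add(Add(Mul(-5, -4), Mul(Add(-1, 1), Pow(Add(-5, -3), -1))), Mul(Function('f')(-2, 3), 16)) = Add(Add(Mul(-5, -4), Mul(Add(-1, 1), Pow(Add(-5, -3), -1))), Mul(Add(-1, 3), 16)) = Add(Add(20, Mul(0, Pow(-8, -1))), Mul(2, 16)) = Add(Add(20, Mul(0, Rational(-1, 8))), 32) = Add(Add(20, 0), 32) = Add(20, 32) = 52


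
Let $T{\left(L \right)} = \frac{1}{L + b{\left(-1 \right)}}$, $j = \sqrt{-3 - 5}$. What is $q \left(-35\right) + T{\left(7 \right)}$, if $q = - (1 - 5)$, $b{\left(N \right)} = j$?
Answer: $\frac{- 280 \sqrt{2} + 979 i}{- 7 i + 2 \sqrt{2}} \approx -139.88 - 0.049622 i$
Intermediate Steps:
$j = 2 i \sqrt{2}$ ($j = \sqrt{-8} = 2 i \sqrt{2} \approx 2.8284 i$)
$b{\left(N \right)} = 2 i \sqrt{2}$
$q = 4$ ($q = \left(-1\right) \left(-4\right) = 4$)
$T{\left(L \right)} = \frac{1}{L + 2 i \sqrt{2}}$
$q \left(-35\right) + T{\left(7 \right)} = 4 \left(-35\right) + \frac{1}{7 + 2 i \sqrt{2}} = -140 + \frac{1}{7 + 2 i \sqrt{2}}$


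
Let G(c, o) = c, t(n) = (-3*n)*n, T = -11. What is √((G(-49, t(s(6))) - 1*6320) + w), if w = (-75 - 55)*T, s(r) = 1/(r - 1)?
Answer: I*√4939 ≈ 70.278*I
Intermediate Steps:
s(r) = 1/(-1 + r)
t(n) = -3*n²
w = 1430 (w = (-75 - 55)*(-11) = -130*(-11) = 1430)
√((G(-49, t(s(6))) - 1*6320) + w) = √((-49 - 1*6320) + 1430) = √((-49 - 6320) + 1430) = √(-6369 + 1430) = √(-4939) = I*√4939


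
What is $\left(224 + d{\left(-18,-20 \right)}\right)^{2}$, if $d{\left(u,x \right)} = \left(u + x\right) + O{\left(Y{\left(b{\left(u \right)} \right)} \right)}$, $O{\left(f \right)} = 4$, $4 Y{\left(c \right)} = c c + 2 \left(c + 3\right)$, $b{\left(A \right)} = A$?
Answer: $36100$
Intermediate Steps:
$Y{\left(c \right)} = \frac{3}{2} + \frac{c}{2} + \frac{c^{2}}{4}$ ($Y{\left(c \right)} = \frac{c c + 2 \left(c + 3\right)}{4} = \frac{c^{2} + 2 \left(3 + c\right)}{4} = \frac{c^{2} + \left(6 + 2 c\right)}{4} = \frac{6 + c^{2} + 2 c}{4} = \frac{3}{2} + \frac{c}{2} + \frac{c^{2}}{4}$)
$d{\left(u,x \right)} = 4 + u + x$ ($d{\left(u,x \right)} = \left(u + x\right) + 4 = 4 + u + x$)
$\left(224 + d{\left(-18,-20 \right)}\right)^{2} = \left(224 - 34\right)^{2} = 190^{2} = 36100$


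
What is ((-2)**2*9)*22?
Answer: 792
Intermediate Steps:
((-2)**2*9)*22 = (4*9)*22 = 36*22 = 792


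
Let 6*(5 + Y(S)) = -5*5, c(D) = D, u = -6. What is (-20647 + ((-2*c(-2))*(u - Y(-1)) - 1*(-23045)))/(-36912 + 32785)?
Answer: -7232/12381 ≈ -0.58412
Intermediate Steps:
Y(S) = -55/6 (Y(S) = -5 + (-5*5)/6 = -5 + (⅙)*(-25) = -5 - 25/6 = -55/6)
(-20647 + ((-2*c(-2))*(u - Y(-1)) - 1*(-23045)))/(-36912 + 32785) = (-20647 + ((-2*(-2))*(-6 - 1*(-55/6)) - 1*(-23045)))/(-36912 + 32785) = (-20647 + (4*(-6 + 55/6) + 23045))/(-4127) = (-20647 + (4*(19/6) + 23045))*(-1/4127) = (-20647 + (38/3 + 23045))*(-1/4127) = (-20647 + 69173/3)*(-1/4127) = (7232/3)*(-1/4127) = -7232/12381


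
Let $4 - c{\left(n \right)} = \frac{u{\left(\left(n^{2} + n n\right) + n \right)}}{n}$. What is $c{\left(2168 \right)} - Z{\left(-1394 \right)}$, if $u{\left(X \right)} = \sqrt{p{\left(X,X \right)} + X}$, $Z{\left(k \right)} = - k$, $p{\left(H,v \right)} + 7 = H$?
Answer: $-1390 - \frac{5 \sqrt{752209}}{2168} \approx -1392.0$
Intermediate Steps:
$p{\left(H,v \right)} = -7 + H$
$u{\left(X \right)} = \sqrt{-7 + 2 X}$ ($u{\left(X \right)} = \sqrt{\left(-7 + X\right) + X} = \sqrt{-7 + 2 X}$)
$c{\left(n \right)} = 4 - \frac{\sqrt{-7 + 2 n + 4 n^{2}}}{n}$ ($c{\left(n \right)} = 4 - \frac{\sqrt{-7 + 2 \left(\left(n^{2} + n n\right) + n\right)}}{n} = 4 - \frac{\sqrt{-7 + 2 \left(\left(n^{2} + n^{2}\right) + n\right)}}{n} = 4 - \frac{\sqrt{-7 + 2 \left(2 n^{2} + n\right)}}{n} = 4 - \frac{\sqrt{-7 + 2 \left(n + 2 n^{2}\right)}}{n} = 4 - \frac{\sqrt{-7 + \left(2 n + 4 n^{2}\right)}}{n} = 4 - \frac{\sqrt{-7 + 2 n + 4 n^{2}}}{n}$)
$c{\left(2168 \right)} - Z{\left(-1394 \right)} = \left(4 - \frac{\sqrt{-7 + 2 \cdot 2168 + 4 \cdot 2168^{2}}}{2168}\right) - \left(-1\right) \left(-1394\right) = \left(4 - \frac{\sqrt{-7 + 4336 + 4 \cdot 4700224}}{2168}\right) - 1394 = \left(4 - \frac{\sqrt{-7 + 4336 + 18800896}}{2168}\right) - 1394 = \left(4 - \frac{\sqrt{18805225}}{2168}\right) - 1394 = \left(4 - \frac{5 \sqrt{752209}}{2168}\right) - 1394 = -1390 - \frac{5 \sqrt{752209}}{2168}$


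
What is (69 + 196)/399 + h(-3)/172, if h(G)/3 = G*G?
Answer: 56353/68628 ≈ 0.82114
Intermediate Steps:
h(G) = 3*G**2 (h(G) = 3*(G*G) = 3*G**2)
(69 + 196)/399 + h(-3)/172 = (69 + 196)/399 + (3*(-3)**2)/172 = 265*(1/399) + (3*9)*(1/172) = 265/399 + 27*(1/172) = 265/399 + 27/172 = 56353/68628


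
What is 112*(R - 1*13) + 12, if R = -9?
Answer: -2452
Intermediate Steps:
112*(R - 1*13) + 12 = 112*(-9 - 1*13) + 12 = 112*(-9 - 13) + 12 = 112*(-22) + 12 = -2464 + 12 = -2452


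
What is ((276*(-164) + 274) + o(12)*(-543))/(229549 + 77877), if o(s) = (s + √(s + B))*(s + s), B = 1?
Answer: -100687/153713 - 6516*√13/153713 ≈ -0.80787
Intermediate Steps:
o(s) = 2*s*(s + √(1 + s)) (o(s) = (s + √(s + 1))*(s + s) = (s + √(1 + s))*(2*s) = 2*s*(s + √(1 + s)))
((276*(-164) + 274) + o(12)*(-543))/(229549 + 77877) = ((276*(-164) + 274) + (2*12*(12 + √(1 + 12)))*(-543))/(229549 + 77877) = ((-45264 + 274) + (2*12*(12 + √13))*(-543))/307426 = (-44990 + (288 + 24*√13)*(-543))*(1/307426) = (-44990 + (-156384 - 13032*√13))*(1/307426) = (-201374 - 13032*√13)*(1/307426) = -100687/153713 - 6516*√13/153713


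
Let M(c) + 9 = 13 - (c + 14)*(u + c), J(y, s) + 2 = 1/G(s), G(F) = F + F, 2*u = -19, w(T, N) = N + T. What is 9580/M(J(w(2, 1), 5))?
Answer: 479000/7097 ≈ 67.493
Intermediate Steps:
u = -19/2 (u = (½)*(-19) = -19/2 ≈ -9.5000)
G(F) = 2*F
J(y, s) = -2 + 1/(2*s)
M(c) = 4 - (14 + c)*(-19/2 + c) (M(c) = -9 + (13 - (c + 14)*(-19/2 + c)) = -9 + (13 - (14 + c)*(-19/2 + c)) = 4 - (14 + c)*(-19/2 + c))
9580/M(J(w(2, 1), 5)) = 9580/(137 - (-2 + (½)/5)² - 9*(-2 + (½)/5)/2) = 9580/(137 - (-2 + (½)*(⅕))² - 9*(-2 + (½)*(⅕))/2) = 9580/(137 - (-2 + ⅒)² - 9*(-2 + ⅒)/2) = 9580/(137 - (-19/10)² - 9/2*(-19/10)) = 9580/(137 - 1*361/100 + 171/20) = 9580/(137 - 361/100 + 171/20) = 9580/(7097/50) = 9580*(50/7097) = 479000/7097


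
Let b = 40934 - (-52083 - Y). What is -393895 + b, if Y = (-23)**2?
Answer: -300349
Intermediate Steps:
Y = 529
b = 93546 (b = 40934 - (-52083 - 1*529) = 40934 - (-52083 - 529) = 40934 - 1*(-52612) = 40934 + 52612 = 93546)
-393895 + b = -393895 + 93546 = -300349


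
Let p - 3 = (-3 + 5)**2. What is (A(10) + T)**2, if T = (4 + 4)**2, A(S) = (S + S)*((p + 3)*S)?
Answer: 4260096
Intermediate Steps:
p = 7 (p = 3 + (-3 + 5)**2 = 3 + 2**2 = 3 + 4 = 7)
A(S) = 20*S**2 (A(S) = (S + S)*((7 + 3)*S) = (2*S)*(10*S) = 20*S**2)
T = 64 (T = 8**2 = 64)
(A(10) + T)**2 = (20*10**2 + 64)**2 = (20*100 + 64)**2 = (2000 + 64)**2 = 2064**2 = 4260096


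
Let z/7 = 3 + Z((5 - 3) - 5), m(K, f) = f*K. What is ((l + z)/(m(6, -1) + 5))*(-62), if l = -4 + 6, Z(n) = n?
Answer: 124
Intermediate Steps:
m(K, f) = K*f
l = 2
z = 0 (z = 7*(3 + ((5 - 3) - 5)) = 7*(3 + (2 - 5)) = 7*(3 - 3) = 7*0 = 0)
((l + z)/(m(6, -1) + 5))*(-62) = ((2 + 0)/(6*(-1) + 5))*(-62) = (2/(-6 + 5))*(-62) = (2/(-1))*(-62) = (2*(-1))*(-62) = -2*(-62) = 124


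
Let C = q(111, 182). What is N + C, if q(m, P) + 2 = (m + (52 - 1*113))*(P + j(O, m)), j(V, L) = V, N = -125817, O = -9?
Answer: -117169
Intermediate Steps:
q(m, P) = -2 + (-61 + m)*(-9 + P) (q(m, P) = -2 + (m + (52 - 1*113))*(P - 9) = -2 + (m + (52 - 113))*(-9 + P) = -2 + (m - 61)*(-9 + P) = -2 + (-61 + m)*(-9 + P))
C = 8648 (C = 547 - 61*182 - 9*111 + 182*111 = 547 - 11102 - 999 + 20202 = 8648)
N + C = -125817 + 8648 = -117169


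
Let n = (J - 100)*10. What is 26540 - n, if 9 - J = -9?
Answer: 27360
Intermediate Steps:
J = 18 (J = 9 - 1*(-9) = 9 + 9 = 18)
n = -820 (n = (18 - 100)*10 = -82*10 = -820)
26540 - n = 26540 - 1*(-820) = 26540 + 820 = 27360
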